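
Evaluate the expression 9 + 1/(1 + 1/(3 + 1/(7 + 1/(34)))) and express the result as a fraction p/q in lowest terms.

a_0 = 9: 9/1
a_1 = 1: 10/1
a_2 = 3: 39/4
a_3 = 7: 283/29
a_4 = 34: 9661/990

9661/990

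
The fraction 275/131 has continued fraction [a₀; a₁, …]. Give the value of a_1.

Apply division with remainder until the remainder is 0:
⌊275/131⌋ = 2, remainder 13
⌊131/13⌋ = 10, remainder 1

10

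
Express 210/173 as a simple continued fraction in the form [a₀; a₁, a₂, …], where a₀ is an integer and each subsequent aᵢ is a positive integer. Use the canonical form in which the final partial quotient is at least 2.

210 = 1·173 + 37, so a_0 = 1
173 = 4·37 + 25, so a_1 = 4
37 = 1·25 + 12, so a_2 = 1
25 = 2·12 + 1, so a_3 = 2
12 = 12·1 + 0, so a_4 = 12

[1; 4, 1, 2, 12]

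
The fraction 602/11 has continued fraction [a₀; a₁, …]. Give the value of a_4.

602 = 54·11 + 8, so a_0 = 54
11 = 1·8 + 3, so a_1 = 1
8 = 2·3 + 2, so a_2 = 2
3 = 1·2 + 1, so a_3 = 1
2 = 2·1 + 0, so a_4 = 2

2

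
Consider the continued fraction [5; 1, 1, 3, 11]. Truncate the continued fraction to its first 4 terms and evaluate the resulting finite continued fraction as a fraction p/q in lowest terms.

a_0 = 5: 5/1
a_1 = 1: 6/1
a_2 = 1: 11/2
a_3 = 3: 39/7

39/7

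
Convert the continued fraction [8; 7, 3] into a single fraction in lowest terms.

179/22

Start with 3.
7 + 1/(3/1) = 7 + 1/3 = 22/3
8 + 1/(22/3) = 8 + 3/22 = 179/22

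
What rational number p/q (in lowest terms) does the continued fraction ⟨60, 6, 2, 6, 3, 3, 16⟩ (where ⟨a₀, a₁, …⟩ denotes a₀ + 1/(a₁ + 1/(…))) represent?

Starting at the tail and folding back:
Start with 16.
3 + 1/(16/1) = 3 + 1/16 = 49/16
3 + 1/(49/16) = 3 + 16/49 = 163/49
6 + 1/(163/49) = 6 + 49/163 = 1027/163
2 + 1/(1027/163) = 2 + 163/1027 = 2217/1027
6 + 1/(2217/1027) = 6 + 1027/2217 = 14329/2217
60 + 1/(14329/2217) = 60 + 2217/14329 = 861957/14329

861957/14329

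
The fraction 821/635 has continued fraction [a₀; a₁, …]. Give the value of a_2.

Repeatedly divide and take the remainder:
821 ÷ 635 → quotient 1, remainder 186
635 ÷ 186 → quotient 3, remainder 77
186 ÷ 77 → quotient 2, remainder 32

2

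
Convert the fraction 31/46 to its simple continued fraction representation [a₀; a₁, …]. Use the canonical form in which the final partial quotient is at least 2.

[0; 1, 2, 15]

⌊31/46⌋ = 0, remainder 31
⌊46/31⌋ = 1, remainder 15
⌊31/15⌋ = 2, remainder 1
⌊15/1⌋ = 15, remainder 0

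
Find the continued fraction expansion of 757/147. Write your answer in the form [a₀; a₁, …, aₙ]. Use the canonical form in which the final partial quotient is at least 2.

[5; 6, 1, 2, 7]

⌊757/147⌋ = 5, remainder 22
⌊147/22⌋ = 6, remainder 15
⌊22/15⌋ = 1, remainder 7
⌊15/7⌋ = 2, remainder 1
⌊7/1⌋ = 7, remainder 0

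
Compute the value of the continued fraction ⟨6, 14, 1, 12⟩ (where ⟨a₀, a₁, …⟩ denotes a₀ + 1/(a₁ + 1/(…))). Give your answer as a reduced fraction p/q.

Collapse the nested fraction from the inside out:
Start with 12.
1 + 1/(12/1) = 1 + 1/12 = 13/12
14 + 1/(13/12) = 14 + 12/13 = 194/13
6 + 1/(194/13) = 6 + 13/194 = 1177/194

1177/194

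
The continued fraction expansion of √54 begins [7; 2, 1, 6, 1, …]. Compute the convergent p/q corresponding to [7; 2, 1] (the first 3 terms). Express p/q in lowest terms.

22/3

Compute successive convergents:
a_0 = 7: 7/1
a_1 = 2: 15/2
a_2 = 1: 22/3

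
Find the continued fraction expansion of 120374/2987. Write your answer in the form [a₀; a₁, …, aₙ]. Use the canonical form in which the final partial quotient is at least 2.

[40; 3, 2, 1, 13, 1, 1, 10]

⌊120374/2987⌋ = 40, remainder 894
⌊2987/894⌋ = 3, remainder 305
⌊894/305⌋ = 2, remainder 284
⌊305/284⌋ = 1, remainder 21
⌊284/21⌋ = 13, remainder 11
⌊21/11⌋ = 1, remainder 10
⌊11/10⌋ = 1, remainder 1
⌊10/1⌋ = 10, remainder 0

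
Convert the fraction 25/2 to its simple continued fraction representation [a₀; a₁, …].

[12; 2]

25 = 12·2 + 1, so a_0 = 12
2 = 2·1 + 0, so a_1 = 2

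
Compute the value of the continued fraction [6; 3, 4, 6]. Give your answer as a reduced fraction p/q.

511/81

Work from the innermost term outward:
Start with 6.
4 + 1/(6/1) = 4 + 1/6 = 25/6
3 + 1/(25/6) = 3 + 6/25 = 81/25
6 + 1/(81/25) = 6 + 25/81 = 511/81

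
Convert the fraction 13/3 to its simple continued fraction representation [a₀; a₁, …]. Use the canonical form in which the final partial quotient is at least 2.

13 ÷ 3 → quotient 4, remainder 1
3 ÷ 1 → quotient 3, remainder 0

[4; 3]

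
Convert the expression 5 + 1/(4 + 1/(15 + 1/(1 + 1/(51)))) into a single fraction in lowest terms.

17711/3376

Use the convergent recurrence hₖ = aₖ·hₖ₋₁ + hₖ₋₂ (and likewise for the denominators kₖ):
a_0 = 5: 5/1
a_1 = 4: 21/4
a_2 = 15: 320/61
a_3 = 1: 341/65
a_4 = 51: 17711/3376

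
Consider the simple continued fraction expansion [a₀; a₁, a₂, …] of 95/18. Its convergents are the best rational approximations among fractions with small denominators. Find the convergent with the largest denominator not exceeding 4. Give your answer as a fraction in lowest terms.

21/4

a_0 = 5: 5/1  (≤ bound)
a_1 = 3: 16/3  (≤ bound)
a_2 = 1: 21/4  (≤ bound)
a_3 = 1: 37/7  (> 4, stop)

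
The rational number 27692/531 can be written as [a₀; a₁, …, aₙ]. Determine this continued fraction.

27692 ÷ 531 → quotient 52, remainder 80
531 ÷ 80 → quotient 6, remainder 51
80 ÷ 51 → quotient 1, remainder 29
51 ÷ 29 → quotient 1, remainder 22
29 ÷ 22 → quotient 1, remainder 7
22 ÷ 7 → quotient 3, remainder 1
7 ÷ 1 → quotient 7, remainder 0

[52; 6, 1, 1, 1, 3, 7]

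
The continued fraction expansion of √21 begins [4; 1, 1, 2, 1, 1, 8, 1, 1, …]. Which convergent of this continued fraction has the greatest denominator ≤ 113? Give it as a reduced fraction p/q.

a_0 = 4: 4/1  (≤ bound)
a_1 = 1: 5/1  (≤ bound)
a_2 = 1: 9/2  (≤ bound)
a_3 = 2: 23/5  (≤ bound)
a_4 = 1: 32/7  (≤ bound)
a_5 = 1: 55/12  (≤ bound)
a_6 = 8: 472/103  (≤ bound)
a_7 = 1: 527/115  (> 113, stop)

472/103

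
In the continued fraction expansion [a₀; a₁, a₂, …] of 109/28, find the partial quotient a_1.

1

⌊109/28⌋ = 3, remainder 25
⌊28/25⌋ = 1, remainder 3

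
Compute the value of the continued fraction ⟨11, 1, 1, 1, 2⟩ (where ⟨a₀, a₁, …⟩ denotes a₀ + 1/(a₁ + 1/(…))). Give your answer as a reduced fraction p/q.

93/8

Use the convergent recurrence hₖ = aₖ·hₖ₋₁ + hₖ₋₂ (and likewise for the denominators kₖ):
a_0 = 11: 11/1
a_1 = 1: 12/1
a_2 = 1: 23/2
a_3 = 1: 35/3
a_4 = 2: 93/8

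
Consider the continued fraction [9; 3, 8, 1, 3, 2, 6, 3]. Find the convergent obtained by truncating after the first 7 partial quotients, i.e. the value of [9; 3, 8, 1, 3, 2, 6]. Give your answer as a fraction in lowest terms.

14774/1585

a_0 = 9: 9/1
a_1 = 3: 28/3
a_2 = 8: 233/25
a_3 = 1: 261/28
a_4 = 3: 1016/109
a_5 = 2: 2293/246
a_6 = 6: 14774/1585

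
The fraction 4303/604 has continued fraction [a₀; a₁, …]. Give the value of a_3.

Repeatedly divide and take the remainder:
⌊4303/604⌋ = 7, remainder 75
⌊604/75⌋ = 8, remainder 4
⌊75/4⌋ = 18, remainder 3
⌊4/3⌋ = 1, remainder 1

1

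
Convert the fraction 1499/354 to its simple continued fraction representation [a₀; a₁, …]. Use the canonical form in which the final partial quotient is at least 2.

Apply division with remainder until the remainder is 0:
1499 = 4·354 + 83, so a_0 = 4
354 = 4·83 + 22, so a_1 = 4
83 = 3·22 + 17, so a_2 = 3
22 = 1·17 + 5, so a_3 = 1
17 = 3·5 + 2, so a_4 = 3
5 = 2·2 + 1, so a_5 = 2
2 = 2·1 + 0, so a_6 = 2

[4; 4, 3, 1, 3, 2, 2]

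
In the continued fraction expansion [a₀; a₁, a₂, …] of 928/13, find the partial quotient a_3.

⌊928/13⌋ = 71, remainder 5
⌊13/5⌋ = 2, remainder 3
⌊5/3⌋ = 1, remainder 2
⌊3/2⌋ = 1, remainder 1

1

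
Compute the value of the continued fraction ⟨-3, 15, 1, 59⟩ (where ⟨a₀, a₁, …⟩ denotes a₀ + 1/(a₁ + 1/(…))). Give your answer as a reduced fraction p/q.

-2817/959

Use the convergent recurrence hₖ = aₖ·hₖ₋₁ + hₖ₋₂ (and likewise for the denominators kₖ):
a_0 = -3: -3/1
a_1 = 15: -44/15
a_2 = 1: -47/16
a_3 = 59: -2817/959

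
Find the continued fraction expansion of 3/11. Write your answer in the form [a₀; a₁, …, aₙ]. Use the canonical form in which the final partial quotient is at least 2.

⌊3/11⌋ = 0, remainder 3
⌊11/3⌋ = 3, remainder 2
⌊3/2⌋ = 1, remainder 1
⌊2/1⌋ = 2, remainder 0

[0; 3, 1, 2]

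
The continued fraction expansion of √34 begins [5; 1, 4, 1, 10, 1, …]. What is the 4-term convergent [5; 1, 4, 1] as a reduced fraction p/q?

35/6

a_0 = 5: 5/1
a_1 = 1: 6/1
a_2 = 4: 29/5
a_3 = 1: 35/6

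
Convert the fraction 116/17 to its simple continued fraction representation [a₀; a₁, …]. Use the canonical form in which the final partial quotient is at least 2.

⌊116/17⌋ = 6, remainder 14
⌊17/14⌋ = 1, remainder 3
⌊14/3⌋ = 4, remainder 2
⌊3/2⌋ = 1, remainder 1
⌊2/1⌋ = 2, remainder 0

[6; 1, 4, 1, 2]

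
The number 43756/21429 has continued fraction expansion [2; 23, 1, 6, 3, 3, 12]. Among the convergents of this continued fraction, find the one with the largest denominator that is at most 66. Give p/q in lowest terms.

49/24

a_0 = 2: 2/1  (≤ bound)
a_1 = 23: 47/23  (≤ bound)
a_2 = 1: 49/24  (≤ bound)
a_3 = 6: 341/167  (> 66, stop)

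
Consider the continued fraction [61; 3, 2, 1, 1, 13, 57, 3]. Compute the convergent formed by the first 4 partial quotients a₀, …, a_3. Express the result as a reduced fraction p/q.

613/10

Compute successive convergents:
a_0 = 61: 61/1
a_1 = 3: 184/3
a_2 = 2: 429/7
a_3 = 1: 613/10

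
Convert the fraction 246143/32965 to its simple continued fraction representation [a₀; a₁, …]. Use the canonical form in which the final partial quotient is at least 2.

246143 ÷ 32965 → quotient 7, remainder 15388
32965 ÷ 15388 → quotient 2, remainder 2189
15388 ÷ 2189 → quotient 7, remainder 65
2189 ÷ 65 → quotient 33, remainder 44
65 ÷ 44 → quotient 1, remainder 21
44 ÷ 21 → quotient 2, remainder 2
21 ÷ 2 → quotient 10, remainder 1
2 ÷ 1 → quotient 2, remainder 0

[7; 2, 7, 33, 1, 2, 10, 2]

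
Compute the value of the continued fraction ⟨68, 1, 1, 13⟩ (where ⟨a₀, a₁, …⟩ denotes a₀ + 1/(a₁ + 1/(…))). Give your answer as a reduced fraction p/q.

Use the convergent recurrence hₖ = aₖ·hₖ₋₁ + hₖ₋₂ (and likewise for the denominators kₖ):
a_0 = 68: 68/1
a_1 = 1: 69/1
a_2 = 1: 137/2
a_3 = 13: 1850/27

1850/27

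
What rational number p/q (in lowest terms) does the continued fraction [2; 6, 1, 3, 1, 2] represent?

Compute successive convergents:
a_0 = 2: 2/1
a_1 = 6: 13/6
a_2 = 1: 15/7
a_3 = 3: 58/27
a_4 = 1: 73/34
a_5 = 2: 204/95

204/95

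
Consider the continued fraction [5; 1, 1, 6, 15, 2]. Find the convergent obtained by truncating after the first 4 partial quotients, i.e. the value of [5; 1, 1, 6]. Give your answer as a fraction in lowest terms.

a_0 = 5: 5/1
a_1 = 1: 6/1
a_2 = 1: 11/2
a_3 = 6: 72/13

72/13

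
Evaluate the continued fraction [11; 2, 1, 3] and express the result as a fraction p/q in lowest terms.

Work from the innermost term outward:
Start with 3.
1 + 1/(3/1) = 1 + 1/3 = 4/3
2 + 1/(4/3) = 2 + 3/4 = 11/4
11 + 1/(11/4) = 11 + 4/11 = 125/11

125/11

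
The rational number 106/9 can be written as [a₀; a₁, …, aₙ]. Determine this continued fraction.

106 ÷ 9 → quotient 11, remainder 7
9 ÷ 7 → quotient 1, remainder 2
7 ÷ 2 → quotient 3, remainder 1
2 ÷ 1 → quotient 2, remainder 0

[11; 1, 3, 2]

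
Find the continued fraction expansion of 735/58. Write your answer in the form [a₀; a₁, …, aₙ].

Repeatedly divide and take the remainder:
735 = 12·58 + 39, so a_0 = 12
58 = 1·39 + 19, so a_1 = 1
39 = 2·19 + 1, so a_2 = 2
19 = 19·1 + 0, so a_3 = 19

[12; 1, 2, 19]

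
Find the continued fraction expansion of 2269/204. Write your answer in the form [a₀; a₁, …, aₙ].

[11; 8, 6, 4]

⌊2269/204⌋ = 11, remainder 25
⌊204/25⌋ = 8, remainder 4
⌊25/4⌋ = 6, remainder 1
⌊4/1⌋ = 4, remainder 0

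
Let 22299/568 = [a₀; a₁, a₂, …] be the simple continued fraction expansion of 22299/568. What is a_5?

1

Run the Euclidean algorithm, recording each quotient:
22299 = 39·568 + 147, so a_0 = 39
568 = 3·147 + 127, so a_1 = 3
147 = 1·127 + 20, so a_2 = 1
127 = 6·20 + 7, so a_3 = 6
20 = 2·7 + 6, so a_4 = 2
7 = 1·6 + 1, so a_5 = 1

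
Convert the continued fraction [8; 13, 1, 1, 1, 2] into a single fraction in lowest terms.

880/109

Collapse the nested fraction from the inside out:
Start with 2.
1 + 1/(2/1) = 1 + 1/2 = 3/2
1 + 1/(3/2) = 1 + 2/3 = 5/3
1 + 1/(5/3) = 1 + 3/5 = 8/5
13 + 1/(8/5) = 13 + 5/8 = 109/8
8 + 1/(109/8) = 8 + 8/109 = 880/109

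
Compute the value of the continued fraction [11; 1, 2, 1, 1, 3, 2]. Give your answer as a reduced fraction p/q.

668/57

Starting at the tail and folding back:
Start with 2.
3 + 1/(2/1) = 3 + 1/2 = 7/2
1 + 1/(7/2) = 1 + 2/7 = 9/7
1 + 1/(9/7) = 1 + 7/9 = 16/9
2 + 1/(16/9) = 2 + 9/16 = 41/16
1 + 1/(41/16) = 1 + 16/41 = 57/41
11 + 1/(57/41) = 11 + 41/57 = 668/57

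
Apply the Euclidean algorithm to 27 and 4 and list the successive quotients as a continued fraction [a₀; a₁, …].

Apply division with remainder until the remainder is 0:
⌊27/4⌋ = 6, remainder 3
⌊4/3⌋ = 1, remainder 1
⌊3/1⌋ = 3, remainder 0

[6; 1, 3]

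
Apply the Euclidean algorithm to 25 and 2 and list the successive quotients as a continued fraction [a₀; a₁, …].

Apply division with remainder until the remainder is 0:
25 = 12·2 + 1, so a_0 = 12
2 = 2·1 + 0, so a_1 = 2

[12; 2]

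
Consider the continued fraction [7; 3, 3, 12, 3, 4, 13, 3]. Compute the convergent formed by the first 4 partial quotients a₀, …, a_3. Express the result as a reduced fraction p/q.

Start with 12.
3 + 1/(12/1) = 3 + 1/12 = 37/12
3 + 1/(37/12) = 3 + 12/37 = 123/37
7 + 1/(123/37) = 7 + 37/123 = 898/123

898/123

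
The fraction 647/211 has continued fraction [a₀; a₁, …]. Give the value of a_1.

15

647 = 3·211 + 14, so a_0 = 3
211 = 15·14 + 1, so a_1 = 15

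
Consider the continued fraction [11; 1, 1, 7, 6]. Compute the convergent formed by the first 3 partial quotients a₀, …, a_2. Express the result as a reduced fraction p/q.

Collapse the nested fraction from the inside out:
Start with 1.
1 + 1/(1/1) = 1 + 1/1 = 2/1
11 + 1/(2/1) = 11 + 1/2 = 23/2

23/2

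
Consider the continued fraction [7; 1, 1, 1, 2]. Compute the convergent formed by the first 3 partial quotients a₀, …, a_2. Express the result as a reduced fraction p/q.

15/2

a_0 = 7: 7/1
a_1 = 1: 8/1
a_2 = 1: 15/2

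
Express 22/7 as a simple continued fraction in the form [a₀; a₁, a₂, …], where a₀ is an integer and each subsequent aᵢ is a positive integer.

22 ÷ 7 → quotient 3, remainder 1
7 ÷ 1 → quotient 7, remainder 0

[3; 7]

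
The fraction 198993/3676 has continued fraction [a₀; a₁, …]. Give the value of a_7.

2

198993 = 54·3676 + 489, so a_0 = 54
3676 = 7·489 + 253, so a_1 = 7
489 = 1·253 + 236, so a_2 = 1
253 = 1·236 + 17, so a_3 = 1
236 = 13·17 + 15, so a_4 = 13
17 = 1·15 + 2, so a_5 = 1
15 = 7·2 + 1, so a_6 = 7
2 = 2·1 + 0, so a_7 = 2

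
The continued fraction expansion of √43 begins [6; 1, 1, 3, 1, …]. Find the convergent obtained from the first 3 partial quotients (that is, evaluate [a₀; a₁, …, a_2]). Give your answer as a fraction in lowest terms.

13/2

Start with 1.
1 + 1/(1/1) = 1 + 1/1 = 2/1
6 + 1/(2/1) = 6 + 1/2 = 13/2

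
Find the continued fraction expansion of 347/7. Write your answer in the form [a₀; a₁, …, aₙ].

Apply division with remainder until the remainder is 0:
347 ÷ 7 → quotient 49, remainder 4
7 ÷ 4 → quotient 1, remainder 3
4 ÷ 3 → quotient 1, remainder 1
3 ÷ 1 → quotient 3, remainder 0

[49; 1, 1, 3]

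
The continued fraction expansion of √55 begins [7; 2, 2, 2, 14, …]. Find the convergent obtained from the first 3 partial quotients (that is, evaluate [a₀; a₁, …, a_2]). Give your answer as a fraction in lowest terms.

37/5

a_0 = 7: 7/1
a_1 = 2: 15/2
a_2 = 2: 37/5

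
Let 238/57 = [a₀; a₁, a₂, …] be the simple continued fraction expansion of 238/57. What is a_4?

3

⌊238/57⌋ = 4, remainder 10
⌊57/10⌋ = 5, remainder 7
⌊10/7⌋ = 1, remainder 3
⌊7/3⌋ = 2, remainder 1
⌊3/1⌋ = 3, remainder 0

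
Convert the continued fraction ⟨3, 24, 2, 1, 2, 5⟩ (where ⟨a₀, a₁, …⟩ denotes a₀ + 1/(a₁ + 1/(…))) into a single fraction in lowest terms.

Work from the innermost term outward:
Start with 5.
2 + 1/(5/1) = 2 + 1/5 = 11/5
1 + 1/(11/5) = 1 + 5/11 = 16/11
2 + 1/(16/11) = 2 + 11/16 = 43/16
24 + 1/(43/16) = 24 + 16/43 = 1048/43
3 + 1/(1048/43) = 3 + 43/1048 = 3187/1048

3187/1048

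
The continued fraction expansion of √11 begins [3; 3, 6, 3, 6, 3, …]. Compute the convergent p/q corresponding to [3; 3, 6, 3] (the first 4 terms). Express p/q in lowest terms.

Build up convergents one term at a time:
a_0 = 3: 3/1
a_1 = 3: 10/3
a_2 = 6: 63/19
a_3 = 3: 199/60

199/60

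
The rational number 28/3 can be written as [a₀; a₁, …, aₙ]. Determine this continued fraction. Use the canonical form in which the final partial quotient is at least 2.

[9; 3]

28 ÷ 3 → quotient 9, remainder 1
3 ÷ 1 → quotient 3, remainder 0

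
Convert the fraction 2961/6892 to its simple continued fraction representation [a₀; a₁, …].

2961 ÷ 6892 → quotient 0, remainder 2961
6892 ÷ 2961 → quotient 2, remainder 970
2961 ÷ 970 → quotient 3, remainder 51
970 ÷ 51 → quotient 19, remainder 1
51 ÷ 1 → quotient 51, remainder 0

[0; 2, 3, 19, 51]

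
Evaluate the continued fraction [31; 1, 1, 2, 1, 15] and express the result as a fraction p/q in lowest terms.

Starting at the tail and folding back:
Start with 15.
1 + 1/(15/1) = 1 + 1/15 = 16/15
2 + 1/(16/15) = 2 + 15/16 = 47/16
1 + 1/(47/16) = 1 + 16/47 = 63/47
1 + 1/(63/47) = 1 + 47/63 = 110/63
31 + 1/(110/63) = 31 + 63/110 = 3473/110

3473/110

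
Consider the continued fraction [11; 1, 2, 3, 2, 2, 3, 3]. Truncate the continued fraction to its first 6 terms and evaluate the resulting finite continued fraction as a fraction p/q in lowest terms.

Collapse the nested fraction from the inside out:
Start with 2.
2 + 1/(2/1) = 2 + 1/2 = 5/2
3 + 1/(5/2) = 3 + 2/5 = 17/5
2 + 1/(17/5) = 2 + 5/17 = 39/17
1 + 1/(39/17) = 1 + 17/39 = 56/39
11 + 1/(56/39) = 11 + 39/56 = 655/56

655/56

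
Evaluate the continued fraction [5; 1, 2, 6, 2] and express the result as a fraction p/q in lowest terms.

a_0 = 5: 5/1
a_1 = 1: 6/1
a_2 = 2: 17/3
a_3 = 6: 108/19
a_4 = 2: 233/41

233/41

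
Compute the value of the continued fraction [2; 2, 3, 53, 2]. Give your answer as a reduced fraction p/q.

Start with 2.
53 + 1/(2/1) = 53 + 1/2 = 107/2
3 + 1/(107/2) = 3 + 2/107 = 323/107
2 + 1/(323/107) = 2 + 107/323 = 753/323
2 + 1/(753/323) = 2 + 323/753 = 1829/753

1829/753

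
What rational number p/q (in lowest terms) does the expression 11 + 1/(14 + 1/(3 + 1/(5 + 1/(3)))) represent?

Work from the innermost term outward:
Start with 3.
5 + 1/(3/1) = 5 + 1/3 = 16/3
3 + 1/(16/3) = 3 + 3/16 = 51/16
14 + 1/(51/16) = 14 + 16/51 = 730/51
11 + 1/(730/51) = 11 + 51/730 = 8081/730

8081/730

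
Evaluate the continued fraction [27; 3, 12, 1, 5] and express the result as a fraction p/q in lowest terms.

Start with 5.
1 + 1/(5/1) = 1 + 1/5 = 6/5
12 + 1/(6/5) = 12 + 5/6 = 77/6
3 + 1/(77/6) = 3 + 6/77 = 237/77
27 + 1/(237/77) = 27 + 77/237 = 6476/237

6476/237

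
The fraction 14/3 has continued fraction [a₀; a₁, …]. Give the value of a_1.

14 = 4·3 + 2, so a_0 = 4
3 = 1·2 + 1, so a_1 = 1

1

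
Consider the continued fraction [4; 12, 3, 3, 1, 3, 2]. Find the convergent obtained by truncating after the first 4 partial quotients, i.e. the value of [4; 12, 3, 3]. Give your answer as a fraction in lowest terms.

Start with 3.
3 + 1/(3/1) = 3 + 1/3 = 10/3
12 + 1/(10/3) = 12 + 3/10 = 123/10
4 + 1/(123/10) = 4 + 10/123 = 502/123

502/123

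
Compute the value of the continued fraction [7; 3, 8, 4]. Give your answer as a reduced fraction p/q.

Start with 4.
8 + 1/(4/1) = 8 + 1/4 = 33/4
3 + 1/(33/4) = 3 + 4/33 = 103/33
7 + 1/(103/33) = 7 + 33/103 = 754/103

754/103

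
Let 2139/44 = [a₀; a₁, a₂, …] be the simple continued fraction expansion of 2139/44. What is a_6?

Repeatedly divide and take the remainder:
⌊2139/44⌋ = 48, remainder 27
⌊44/27⌋ = 1, remainder 17
⌊27/17⌋ = 1, remainder 10
⌊17/10⌋ = 1, remainder 7
⌊10/7⌋ = 1, remainder 3
⌊7/3⌋ = 2, remainder 1
⌊3/1⌋ = 3, remainder 0

3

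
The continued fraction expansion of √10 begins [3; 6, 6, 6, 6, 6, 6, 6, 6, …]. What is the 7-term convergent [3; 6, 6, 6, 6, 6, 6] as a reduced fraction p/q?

a_0 = 3: 3/1
a_1 = 6: 19/6
a_2 = 6: 117/37
a_3 = 6: 721/228
a_4 = 6: 4443/1405
a_5 = 6: 27379/8658
a_6 = 6: 168717/53353

168717/53353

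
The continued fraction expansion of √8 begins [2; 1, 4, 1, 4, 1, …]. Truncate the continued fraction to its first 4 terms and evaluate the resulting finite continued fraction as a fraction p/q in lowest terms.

Build up convergents one term at a time:
a_0 = 2: 2/1
a_1 = 1: 3/1
a_2 = 4: 14/5
a_3 = 1: 17/6

17/6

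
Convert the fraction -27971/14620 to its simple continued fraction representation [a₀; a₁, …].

-27971 = -2·14620 + 1269, so a_0 = -2
14620 = 11·1269 + 661, so a_1 = 11
1269 = 1·661 + 608, so a_2 = 1
661 = 1·608 + 53, so a_3 = 1
608 = 11·53 + 25, so a_4 = 11
53 = 2·25 + 3, so a_5 = 2
25 = 8·3 + 1, so a_6 = 8
3 = 3·1 + 0, so a_7 = 3

[-2; 11, 1, 1, 11, 2, 8, 3]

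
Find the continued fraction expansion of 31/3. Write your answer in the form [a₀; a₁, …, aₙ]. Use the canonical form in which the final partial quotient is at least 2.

[10; 3]

Apply division with remainder until the remainder is 0:
⌊31/3⌋ = 10, remainder 1
⌊3/1⌋ = 3, remainder 0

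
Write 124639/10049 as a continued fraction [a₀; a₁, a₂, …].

[12; 2, 2, 12, 2, 2, 31]

Repeatedly divide and take the remainder:
124639 = 12·10049 + 4051, so a_0 = 12
10049 = 2·4051 + 1947, so a_1 = 2
4051 = 2·1947 + 157, so a_2 = 2
1947 = 12·157 + 63, so a_3 = 12
157 = 2·63 + 31, so a_4 = 2
63 = 2·31 + 1, so a_5 = 2
31 = 31·1 + 0, so a_6 = 31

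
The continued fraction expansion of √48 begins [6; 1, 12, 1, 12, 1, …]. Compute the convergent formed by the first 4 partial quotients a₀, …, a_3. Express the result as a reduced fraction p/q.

97/14

Build up convergents one term at a time:
a_0 = 6: 6/1
a_1 = 1: 7/1
a_2 = 12: 90/13
a_3 = 1: 97/14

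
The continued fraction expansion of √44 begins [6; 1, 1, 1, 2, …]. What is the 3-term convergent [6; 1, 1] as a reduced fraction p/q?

13/2

Work from the innermost term outward:
Start with 1.
1 + 1/(1/1) = 1 + 1/1 = 2/1
6 + 1/(2/1) = 6 + 1/2 = 13/2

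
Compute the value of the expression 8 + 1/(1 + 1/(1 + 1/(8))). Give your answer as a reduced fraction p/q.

145/17

Start with 8.
1 + 1/(8/1) = 1 + 1/8 = 9/8
1 + 1/(9/8) = 1 + 8/9 = 17/9
8 + 1/(17/9) = 8 + 9/17 = 145/17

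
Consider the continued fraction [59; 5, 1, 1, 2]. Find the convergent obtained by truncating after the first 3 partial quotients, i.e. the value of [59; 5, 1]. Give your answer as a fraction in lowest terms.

Use the convergent recurrence hₖ = aₖ·hₖ₋₁ + hₖ₋₂ (and likewise for the denominators kₖ):
a_0 = 59: 59/1
a_1 = 5: 296/5
a_2 = 1: 355/6

355/6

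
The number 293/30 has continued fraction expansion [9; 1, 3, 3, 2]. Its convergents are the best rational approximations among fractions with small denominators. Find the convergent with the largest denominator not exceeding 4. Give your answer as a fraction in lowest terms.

39/4

List convergents until the denominator exceeds the bound:
a_0 = 9: 9/1  (≤ bound)
a_1 = 1: 10/1  (≤ bound)
a_2 = 3: 39/4  (≤ bound)
a_3 = 3: 127/13  (> 4, stop)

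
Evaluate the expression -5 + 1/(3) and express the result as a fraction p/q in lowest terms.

a_0 = -5: -5/1
a_1 = 3: -14/3

-14/3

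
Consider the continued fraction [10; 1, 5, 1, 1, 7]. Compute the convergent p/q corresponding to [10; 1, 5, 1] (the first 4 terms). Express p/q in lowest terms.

76/7

Compute successive convergents:
a_0 = 10: 10/1
a_1 = 1: 11/1
a_2 = 5: 65/6
a_3 = 1: 76/7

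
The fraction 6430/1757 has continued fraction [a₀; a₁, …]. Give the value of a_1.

6430 ÷ 1757 → quotient 3, remainder 1159
1757 ÷ 1159 → quotient 1, remainder 598

1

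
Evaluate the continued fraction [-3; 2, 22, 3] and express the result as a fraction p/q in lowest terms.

Start with 3.
22 + 1/(3/1) = 22 + 1/3 = 67/3
2 + 1/(67/3) = 2 + 3/67 = 137/67
-3 + 1/(137/67) = -3 + 67/137 = -344/137

-344/137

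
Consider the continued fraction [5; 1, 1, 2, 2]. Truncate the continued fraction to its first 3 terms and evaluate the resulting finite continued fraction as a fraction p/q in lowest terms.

Compute successive convergents:
a_0 = 5: 5/1
a_1 = 1: 6/1
a_2 = 1: 11/2

11/2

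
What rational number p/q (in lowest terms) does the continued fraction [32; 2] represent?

Starting at the tail and folding back:
Start with 2.
32 + 1/(2/1) = 32 + 1/2 = 65/2

65/2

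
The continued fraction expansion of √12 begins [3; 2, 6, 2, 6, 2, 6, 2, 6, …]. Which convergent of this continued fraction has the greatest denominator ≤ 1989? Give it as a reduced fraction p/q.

a_0 = 3: 3/1  (≤ bound)
a_1 = 2: 7/2  (≤ bound)
a_2 = 6: 45/13  (≤ bound)
a_3 = 2: 97/28  (≤ bound)
a_4 = 6: 627/181  (≤ bound)
a_5 = 2: 1351/390  (≤ bound)
a_6 = 6: 8733/2521  (> 1989, stop)

1351/390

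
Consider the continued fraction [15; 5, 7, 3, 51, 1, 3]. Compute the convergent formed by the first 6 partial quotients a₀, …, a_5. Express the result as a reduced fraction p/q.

89831/5912

Start with 1.
51 + 1/(1/1) = 51 + 1/1 = 52/1
3 + 1/(52/1) = 3 + 1/52 = 157/52
7 + 1/(157/52) = 7 + 52/157 = 1151/157
5 + 1/(1151/157) = 5 + 157/1151 = 5912/1151
15 + 1/(5912/1151) = 15 + 1151/5912 = 89831/5912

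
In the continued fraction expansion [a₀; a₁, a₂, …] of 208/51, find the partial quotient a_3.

Repeatedly divide and take the remainder:
208 = 4·51 + 4, so a_0 = 4
51 = 12·4 + 3, so a_1 = 12
4 = 1·3 + 1, so a_2 = 1
3 = 3·1 + 0, so a_3 = 3

3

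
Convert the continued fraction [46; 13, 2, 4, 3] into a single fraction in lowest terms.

17969/390

Build up convergents one term at a time:
a_0 = 46: 46/1
a_1 = 13: 599/13
a_2 = 2: 1244/27
a_3 = 4: 5575/121
a_4 = 3: 17969/390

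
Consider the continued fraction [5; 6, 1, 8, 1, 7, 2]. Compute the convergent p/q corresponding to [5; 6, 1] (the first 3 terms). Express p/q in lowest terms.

36/7

Start with 1.
6 + 1/(1/1) = 6 + 1/1 = 7/1
5 + 1/(7/1) = 5 + 1/7 = 36/7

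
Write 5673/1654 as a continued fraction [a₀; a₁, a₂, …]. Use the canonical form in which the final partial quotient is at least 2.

5673 ÷ 1654 → quotient 3, remainder 711
1654 ÷ 711 → quotient 2, remainder 232
711 ÷ 232 → quotient 3, remainder 15
232 ÷ 15 → quotient 15, remainder 7
15 ÷ 7 → quotient 2, remainder 1
7 ÷ 1 → quotient 7, remainder 0

[3; 2, 3, 15, 2, 7]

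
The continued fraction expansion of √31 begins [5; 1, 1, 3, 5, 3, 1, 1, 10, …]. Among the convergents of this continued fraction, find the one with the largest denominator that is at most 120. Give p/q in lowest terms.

List convergents until the denominator exceeds the bound:
a_0 = 5: 5/1  (≤ bound)
a_1 = 1: 6/1  (≤ bound)
a_2 = 1: 11/2  (≤ bound)
a_3 = 3: 39/7  (≤ bound)
a_4 = 5: 206/37  (≤ bound)
a_5 = 3: 657/118  (≤ bound)
a_6 = 1: 863/155  (> 120, stop)

657/118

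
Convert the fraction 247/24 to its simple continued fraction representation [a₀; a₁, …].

[10; 3, 2, 3]

Run the Euclidean algorithm, recording each quotient:
247 ÷ 24 → quotient 10, remainder 7
24 ÷ 7 → quotient 3, remainder 3
7 ÷ 3 → quotient 2, remainder 1
3 ÷ 1 → quotient 3, remainder 0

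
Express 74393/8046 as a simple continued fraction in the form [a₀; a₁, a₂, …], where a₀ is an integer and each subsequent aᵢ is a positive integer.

[9; 4, 15, 4, 2, 14]

⌊74393/8046⌋ = 9, remainder 1979
⌊8046/1979⌋ = 4, remainder 130
⌊1979/130⌋ = 15, remainder 29
⌊130/29⌋ = 4, remainder 14
⌊29/14⌋ = 2, remainder 1
⌊14/1⌋ = 14, remainder 0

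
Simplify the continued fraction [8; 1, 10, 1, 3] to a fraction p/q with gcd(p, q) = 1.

a_0 = 8: 8/1
a_1 = 1: 9/1
a_2 = 10: 98/11
a_3 = 1: 107/12
a_4 = 3: 419/47

419/47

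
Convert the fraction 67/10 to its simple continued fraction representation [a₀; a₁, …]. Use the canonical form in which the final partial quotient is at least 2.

[6; 1, 2, 3]

67 = 6·10 + 7, so a_0 = 6
10 = 1·7 + 3, so a_1 = 1
7 = 2·3 + 1, so a_2 = 2
3 = 3·1 + 0, so a_3 = 3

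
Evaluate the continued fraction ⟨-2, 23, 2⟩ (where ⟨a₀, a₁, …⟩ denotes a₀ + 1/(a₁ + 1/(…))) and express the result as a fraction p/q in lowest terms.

-92/47

Build up convergents one term at a time:
a_0 = -2: -2/1
a_1 = 23: -45/23
a_2 = 2: -92/47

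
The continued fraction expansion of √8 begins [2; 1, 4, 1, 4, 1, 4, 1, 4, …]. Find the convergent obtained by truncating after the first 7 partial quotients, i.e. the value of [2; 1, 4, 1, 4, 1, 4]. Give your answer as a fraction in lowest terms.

478/169

Collapse the nested fraction from the inside out:
Start with 4.
1 + 1/(4/1) = 1 + 1/4 = 5/4
4 + 1/(5/4) = 4 + 4/5 = 24/5
1 + 1/(24/5) = 1 + 5/24 = 29/24
4 + 1/(29/24) = 4 + 24/29 = 140/29
1 + 1/(140/29) = 1 + 29/140 = 169/140
2 + 1/(169/140) = 2 + 140/169 = 478/169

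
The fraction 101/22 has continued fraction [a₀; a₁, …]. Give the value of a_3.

2

Repeatedly divide and take the remainder:
101 ÷ 22 → quotient 4, remainder 13
22 ÷ 13 → quotient 1, remainder 9
13 ÷ 9 → quotient 1, remainder 4
9 ÷ 4 → quotient 2, remainder 1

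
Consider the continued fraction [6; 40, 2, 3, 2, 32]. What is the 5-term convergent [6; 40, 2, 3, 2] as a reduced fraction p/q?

3898/647

a_0 = 6: 6/1
a_1 = 40: 241/40
a_2 = 2: 488/81
a_3 = 3: 1705/283
a_4 = 2: 3898/647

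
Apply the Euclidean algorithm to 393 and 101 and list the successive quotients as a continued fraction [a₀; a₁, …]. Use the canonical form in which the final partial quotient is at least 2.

393 = 3·101 + 90, so a_0 = 3
101 = 1·90 + 11, so a_1 = 1
90 = 8·11 + 2, so a_2 = 8
11 = 5·2 + 1, so a_3 = 5
2 = 2·1 + 0, so a_4 = 2

[3; 1, 8, 5, 2]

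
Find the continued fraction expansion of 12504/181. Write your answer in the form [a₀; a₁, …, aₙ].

[69; 12, 15]

⌊12504/181⌋ = 69, remainder 15
⌊181/15⌋ = 12, remainder 1
⌊15/1⌋ = 15, remainder 0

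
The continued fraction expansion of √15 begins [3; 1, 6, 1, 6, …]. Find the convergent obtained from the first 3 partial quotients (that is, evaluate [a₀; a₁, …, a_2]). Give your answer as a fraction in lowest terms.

Collapse the nested fraction from the inside out:
Start with 6.
1 + 1/(6/1) = 1 + 1/6 = 7/6
3 + 1/(7/6) = 3 + 6/7 = 27/7

27/7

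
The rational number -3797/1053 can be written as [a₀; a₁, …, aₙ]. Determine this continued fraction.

[-4; 2, 1, 1, 6, 5, 6]

-3797 ÷ 1053 → quotient -4, remainder 415
1053 ÷ 415 → quotient 2, remainder 223
415 ÷ 223 → quotient 1, remainder 192
223 ÷ 192 → quotient 1, remainder 31
192 ÷ 31 → quotient 6, remainder 6
31 ÷ 6 → quotient 5, remainder 1
6 ÷ 1 → quotient 6, remainder 0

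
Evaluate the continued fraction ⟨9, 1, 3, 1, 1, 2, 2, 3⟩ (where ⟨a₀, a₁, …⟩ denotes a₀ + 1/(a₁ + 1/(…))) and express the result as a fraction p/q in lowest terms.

Start with 3.
2 + 1/(3/1) = 2 + 1/3 = 7/3
2 + 1/(7/3) = 2 + 3/7 = 17/7
1 + 1/(17/7) = 1 + 7/17 = 24/17
1 + 1/(24/17) = 1 + 17/24 = 41/24
3 + 1/(41/24) = 3 + 24/41 = 147/41
1 + 1/(147/41) = 1 + 41/147 = 188/147
9 + 1/(188/147) = 9 + 147/188 = 1839/188

1839/188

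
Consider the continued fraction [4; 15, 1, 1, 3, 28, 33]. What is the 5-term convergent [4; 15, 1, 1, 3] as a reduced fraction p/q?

Build up convergents one term at a time:
a_0 = 4: 4/1
a_1 = 15: 61/15
a_2 = 1: 65/16
a_3 = 1: 126/31
a_4 = 3: 443/109

443/109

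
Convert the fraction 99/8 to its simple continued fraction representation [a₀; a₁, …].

⌊99/8⌋ = 12, remainder 3
⌊8/3⌋ = 2, remainder 2
⌊3/2⌋ = 1, remainder 1
⌊2/1⌋ = 2, remainder 0

[12; 2, 1, 2]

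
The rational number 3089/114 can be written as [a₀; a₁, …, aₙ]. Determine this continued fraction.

Run the Euclidean algorithm, recording each quotient:
3089 ÷ 114 → quotient 27, remainder 11
114 ÷ 11 → quotient 10, remainder 4
11 ÷ 4 → quotient 2, remainder 3
4 ÷ 3 → quotient 1, remainder 1
3 ÷ 1 → quotient 3, remainder 0

[27; 10, 2, 1, 3]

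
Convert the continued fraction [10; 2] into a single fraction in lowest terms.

21/2

a_0 = 10: 10/1
a_1 = 2: 21/2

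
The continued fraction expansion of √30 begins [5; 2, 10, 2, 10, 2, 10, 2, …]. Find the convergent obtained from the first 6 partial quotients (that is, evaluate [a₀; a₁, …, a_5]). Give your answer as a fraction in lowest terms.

5291/966

Start with 2.
10 + 1/(2/1) = 10 + 1/2 = 21/2
2 + 1/(21/2) = 2 + 2/21 = 44/21
10 + 1/(44/21) = 10 + 21/44 = 461/44
2 + 1/(461/44) = 2 + 44/461 = 966/461
5 + 1/(966/461) = 5 + 461/966 = 5291/966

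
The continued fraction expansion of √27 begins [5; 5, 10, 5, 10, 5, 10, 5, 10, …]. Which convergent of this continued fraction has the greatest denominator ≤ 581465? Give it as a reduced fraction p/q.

List convergents until the denominator exceeds the bound:
a_0 = 5: 5/1  (≤ bound)
a_1 = 5: 26/5  (≤ bound)
a_2 = 10: 265/51  (≤ bound)
a_3 = 5: 1351/260  (≤ bound)
a_4 = 10: 13775/2651  (≤ bound)
a_5 = 5: 70226/13515  (≤ bound)
a_6 = 10: 716035/137801  (≤ bound)
a_7 = 5: 3650401/702520  (> 581465, stop)

716035/137801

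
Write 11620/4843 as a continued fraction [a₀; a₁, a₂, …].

[2; 2, 1, 1, 59, 1, 15]

11620 ÷ 4843 → quotient 2, remainder 1934
4843 ÷ 1934 → quotient 2, remainder 975
1934 ÷ 975 → quotient 1, remainder 959
975 ÷ 959 → quotient 1, remainder 16
959 ÷ 16 → quotient 59, remainder 15
16 ÷ 15 → quotient 1, remainder 1
15 ÷ 1 → quotient 15, remainder 0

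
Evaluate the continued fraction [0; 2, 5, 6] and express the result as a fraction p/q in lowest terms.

a_0 = 0: 0/1
a_1 = 2: 1/2
a_2 = 5: 5/11
a_3 = 6: 31/68

31/68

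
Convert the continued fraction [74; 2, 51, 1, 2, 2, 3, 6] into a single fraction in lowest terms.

Work from the innermost term outward:
Start with 6.
3 + 1/(6/1) = 3 + 1/6 = 19/6
2 + 1/(19/6) = 2 + 6/19 = 44/19
2 + 1/(44/19) = 2 + 19/44 = 107/44
1 + 1/(107/44) = 1 + 44/107 = 151/107
51 + 1/(151/107) = 51 + 107/151 = 7808/151
2 + 1/(7808/151) = 2 + 151/7808 = 15767/7808
74 + 1/(15767/7808) = 74 + 7808/15767 = 1174566/15767

1174566/15767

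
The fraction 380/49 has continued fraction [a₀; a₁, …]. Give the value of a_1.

1

380 = 7·49 + 37, so a_0 = 7
49 = 1·37 + 12, so a_1 = 1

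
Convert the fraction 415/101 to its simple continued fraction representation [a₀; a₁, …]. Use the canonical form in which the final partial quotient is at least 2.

415 ÷ 101 → quotient 4, remainder 11
101 ÷ 11 → quotient 9, remainder 2
11 ÷ 2 → quotient 5, remainder 1
2 ÷ 1 → quotient 2, remainder 0

[4; 9, 5, 2]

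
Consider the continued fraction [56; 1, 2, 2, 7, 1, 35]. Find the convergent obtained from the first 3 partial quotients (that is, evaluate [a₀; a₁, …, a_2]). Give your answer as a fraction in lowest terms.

Starting at the tail and folding back:
Start with 2.
1 + 1/(2/1) = 1 + 1/2 = 3/2
56 + 1/(3/2) = 56 + 2/3 = 170/3

170/3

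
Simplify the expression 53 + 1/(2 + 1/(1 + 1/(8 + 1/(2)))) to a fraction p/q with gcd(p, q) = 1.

a_0 = 53: 53/1
a_1 = 2: 107/2
a_2 = 1: 160/3
a_3 = 8: 1387/26
a_4 = 2: 2934/55

2934/55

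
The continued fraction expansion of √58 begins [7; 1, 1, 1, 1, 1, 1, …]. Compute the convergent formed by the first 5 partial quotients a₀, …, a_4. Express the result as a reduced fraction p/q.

38/5

Start with 1.
1 + 1/(1/1) = 1 + 1/1 = 2/1
1 + 1/(2/1) = 1 + 1/2 = 3/2
1 + 1/(3/2) = 1 + 2/3 = 5/3
7 + 1/(5/3) = 7 + 3/5 = 38/5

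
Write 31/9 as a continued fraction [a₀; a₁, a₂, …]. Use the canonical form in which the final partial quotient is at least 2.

[3; 2, 4]

31 = 3·9 + 4, so a_0 = 3
9 = 2·4 + 1, so a_1 = 2
4 = 4·1 + 0, so a_2 = 4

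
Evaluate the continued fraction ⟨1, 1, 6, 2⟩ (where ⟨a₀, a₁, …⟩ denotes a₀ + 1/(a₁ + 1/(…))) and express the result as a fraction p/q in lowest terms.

28/15

a_0 = 1: 1/1
a_1 = 1: 2/1
a_2 = 6: 13/7
a_3 = 2: 28/15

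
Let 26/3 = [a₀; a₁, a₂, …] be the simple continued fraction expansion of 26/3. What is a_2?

2

26 ÷ 3 → quotient 8, remainder 2
3 ÷ 2 → quotient 1, remainder 1
2 ÷ 1 → quotient 2, remainder 0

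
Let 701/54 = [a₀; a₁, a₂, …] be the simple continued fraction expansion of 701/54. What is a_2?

53

701 = 12·54 + 53, so a_0 = 12
54 = 1·53 + 1, so a_1 = 1
53 = 53·1 + 0, so a_2 = 53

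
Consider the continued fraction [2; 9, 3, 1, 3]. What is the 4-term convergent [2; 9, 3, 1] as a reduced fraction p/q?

78/37

Start with 1.
3 + 1/(1/1) = 3 + 1/1 = 4/1
9 + 1/(4/1) = 9 + 1/4 = 37/4
2 + 1/(37/4) = 2 + 4/37 = 78/37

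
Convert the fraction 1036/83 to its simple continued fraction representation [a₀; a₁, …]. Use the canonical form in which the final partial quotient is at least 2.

[12; 2, 13, 3]

Repeatedly divide and take the remainder:
1036 ÷ 83 → quotient 12, remainder 40
83 ÷ 40 → quotient 2, remainder 3
40 ÷ 3 → quotient 13, remainder 1
3 ÷ 1 → quotient 3, remainder 0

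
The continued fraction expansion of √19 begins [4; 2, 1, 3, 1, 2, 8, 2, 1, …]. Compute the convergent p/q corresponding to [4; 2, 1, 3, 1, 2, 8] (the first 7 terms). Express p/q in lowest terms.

a_0 = 4: 4/1
a_1 = 2: 9/2
a_2 = 1: 13/3
a_3 = 3: 48/11
a_4 = 1: 61/14
a_5 = 2: 170/39
a_6 = 8: 1421/326

1421/326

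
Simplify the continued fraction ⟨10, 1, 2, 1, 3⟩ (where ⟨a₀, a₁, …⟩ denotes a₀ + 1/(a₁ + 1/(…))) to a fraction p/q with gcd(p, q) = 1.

Work from the innermost term outward:
Start with 3.
1 + 1/(3/1) = 1 + 1/3 = 4/3
2 + 1/(4/3) = 2 + 3/4 = 11/4
1 + 1/(11/4) = 1 + 4/11 = 15/11
10 + 1/(15/11) = 10 + 11/15 = 161/15

161/15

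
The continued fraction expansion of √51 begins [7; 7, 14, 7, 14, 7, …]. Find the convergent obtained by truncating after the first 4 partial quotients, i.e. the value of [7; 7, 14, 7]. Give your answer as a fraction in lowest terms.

Start with 7.
14 + 1/(7/1) = 14 + 1/7 = 99/7
7 + 1/(99/7) = 7 + 7/99 = 700/99
7 + 1/(700/99) = 7 + 99/700 = 4999/700

4999/700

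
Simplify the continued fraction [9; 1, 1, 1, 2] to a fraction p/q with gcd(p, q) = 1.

77/8

Start with 2.
1 + 1/(2/1) = 1 + 1/2 = 3/2
1 + 1/(3/2) = 1 + 2/3 = 5/3
1 + 1/(5/3) = 1 + 3/5 = 8/5
9 + 1/(8/5) = 9 + 5/8 = 77/8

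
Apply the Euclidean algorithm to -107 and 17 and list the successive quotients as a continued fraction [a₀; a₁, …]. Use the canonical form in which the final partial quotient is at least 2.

[-7; 1, 2, 2, 2]

Repeatedly divide and take the remainder:
⌊-107/17⌋ = -7, remainder 12
⌊17/12⌋ = 1, remainder 5
⌊12/5⌋ = 2, remainder 2
⌊5/2⌋ = 2, remainder 1
⌊2/1⌋ = 2, remainder 0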